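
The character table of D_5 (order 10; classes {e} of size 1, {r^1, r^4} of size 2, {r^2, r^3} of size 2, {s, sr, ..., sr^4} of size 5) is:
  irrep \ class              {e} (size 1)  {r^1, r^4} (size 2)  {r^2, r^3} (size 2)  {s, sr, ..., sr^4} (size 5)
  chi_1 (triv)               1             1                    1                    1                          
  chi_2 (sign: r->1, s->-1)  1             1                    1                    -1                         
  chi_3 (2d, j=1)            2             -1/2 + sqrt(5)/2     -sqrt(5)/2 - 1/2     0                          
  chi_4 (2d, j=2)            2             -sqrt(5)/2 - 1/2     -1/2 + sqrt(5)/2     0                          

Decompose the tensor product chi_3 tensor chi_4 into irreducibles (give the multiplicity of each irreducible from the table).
chi_3 tensor chi_4 = chi_3 + chi_4 (all other irreducibles have multiplicity 0).

Why: The character of a tensor product is the pointwise product (chi_3 * chi_4)(C) = chi_3(C) * chi_4(C):
  {e}: (2)*(2), {r^1, r^4}: (-1/2 + sqrt(5)/2)*(-sqrt(5)/2 - 1/2), {r^2, r^3}: (-sqrt(5)/2 - 1/2)*(-1/2 + sqrt(5)/2), {s, sr, ..., sr^4}: (0)*(0)
so (chi_3 * chi_4) takes values
  {e} -> 4, {r^1, r^4} -> -1, {r^2, r^3} -> -1, {s, sr, ..., sr^4} -> 0.
Now take the inner product of this character with each irreducible chi from the table, <chi_3*chi_4, chi> = (1/10) sum_C |C| (chi_3*chi_4)(C) conj(chi(C)):
  <chi_3*chi_4, chi_1> = (1/10)[1*(4)*conj(1) + 2*(-1)*conj(1) + 2*(-1)*conj(1) + 5*(0)*conj(1)]
      = (1/10)[(4) + (-2) + (-2) + (0)] = 0/10 = 0
  <chi_3*chi_4, chi_2> = (1/10)[1*(4)*conj(1) + 2*(-1)*conj(1) + 2*(-1)*conj(1) + 5*(0)*conj(-1)]
      = (1/10)[(4) + (-2) + (-2) + (0)] = 0/10 = 0
  <chi_3*chi_4, chi_3> = (1/10)[1*(4)*conj(2) + 2*(-1)*conj(-1/2 + sqrt(5)/2) + 2*(-1)*conj(-sqrt(5)/2 - 1/2) + 5*(0)*conj(0)]
      = (1/10)[(8) + (1 - sqrt(5)) + (1 + sqrt(5)) + (0)] = 10/10 = 1
  <chi_3*chi_4, chi_4> = (1/10)[1*(4)*conj(2) + 2*(-1)*conj(-sqrt(5)/2 - 1/2) + 2*(-1)*conj(-1/2 + sqrt(5)/2) + 5*(0)*conj(0)]
      = (1/10)[(8) + (1 + sqrt(5)) + (1 - sqrt(5)) + (0)] = 10/10 = 1
Hence the multiplicities are chi_3: 1, chi_4: 1. Dimension check: dim(chi_3)*dim(chi_4) = 2*2 = 4 and sum (mult * dim) = 1*2 + 1*2 = 4.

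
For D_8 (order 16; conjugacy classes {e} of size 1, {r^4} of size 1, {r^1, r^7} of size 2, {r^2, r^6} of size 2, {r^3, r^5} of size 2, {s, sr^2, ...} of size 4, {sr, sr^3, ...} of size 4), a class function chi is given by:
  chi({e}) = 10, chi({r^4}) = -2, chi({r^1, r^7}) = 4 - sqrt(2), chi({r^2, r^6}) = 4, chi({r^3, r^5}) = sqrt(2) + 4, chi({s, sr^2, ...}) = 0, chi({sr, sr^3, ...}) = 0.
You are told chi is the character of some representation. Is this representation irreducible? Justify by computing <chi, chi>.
Not irreducible (reducible): <chi, chi> = 13 > 1.

Argument: <chi, chi> = (1/|G|) sum_C |C| * |chi(C)|^2 = (1/16)[1*|10|^2 + 1*|-2|^2 + 2*|4 - sqrt(2)|^2 + 2*|4|^2 + 2*|sqrt(2) + 4|^2 + 4*|0|^2 + 4*|0|^2]
  = (1/16)[(100) + (4) + (36 - 16*sqrt(2)) + (32) + (16*sqrt(2) + 36) + (0) + (0)] = 208/16 = 13.
A character is irreducible iff <chi, chi> = 1, so this representation is reducible.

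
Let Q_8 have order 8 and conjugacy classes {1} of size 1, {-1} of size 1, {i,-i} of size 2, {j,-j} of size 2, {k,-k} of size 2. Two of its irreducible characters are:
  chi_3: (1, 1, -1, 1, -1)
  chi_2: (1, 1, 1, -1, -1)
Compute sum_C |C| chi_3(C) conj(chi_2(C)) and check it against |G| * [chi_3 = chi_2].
Sum = 0; so <chi_3, chi_2> = 0 (distinct irreducibles are orthogonal).

Compute term by term over conjugacy classes (|C| * chi_3(C) * conj(chi_2(C))):
  1*(1)*conj(1) + 1*(1)*conj(1) + 2*(-1)*conj(1) + 2*(1)*conj(-1) + 2*(-1)*conj(-1)
  = (1) + (1) + (-2) + (-2) + (2)
  = 0.
Dividing by |G| = 8 gives 0/8 = 0, matching the row-orthogonality relation <chi_3, chi_2> = [chi_3 = chi_2].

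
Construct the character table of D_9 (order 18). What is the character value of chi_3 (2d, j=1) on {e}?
Conjugacy classes: {e} of size 1, {r^1, r^8} of size 2, {r^2, r^7} of size 2, {r^3, r^6} of size 2, {r^4, r^5} of size 2, {s, sr, ..., sr^8} of size 9.
Character table:
  irrep \ class              {e} (size 1)  {r^1, r^8} (size 2)  {r^2, r^7} (size 2)  {r^3, r^6} (size 2)  {r^4, r^5} (size 2)  {s, sr, ..., sr^8} (size 9)
  chi_1 (triv)               1             1                    1                    1                    1                    1                          
  chi_2 (sign: r->1, s->-1)  1             1                    1                    1                    1                    -1                         
  chi_3 (2d, j=1)            2             2*cos(2*pi/9)        2*cos(4*pi/9)        -1                   -2*cos(pi/9)         0                          
  chi_4 (2d, j=2)            2             2*cos(4*pi/9)        -2*cos(pi/9)         -1                   2*cos(2*pi/9)        0                          
  chi_5 (2d, j=3)            2             -1                   -1                   2                    -1                   0                          
  chi_6 (2d, j=4)            2             -2*cos(pi/9)         2*cos(2*pi/9)        -1                   2*cos(4*pi/9)        0                          

Spot check: chi_3 (2d, j=1) on {e} = 2.

Reasoning: D_9 has order 2*9 = 18 with 6 conjugacy classes, hence 6 irreducibles. Sum of squared dims 1 + 1 + 4 + 4 + 4 + 4 = 18 = |G|. Linear characters come from the abelianisation; the 2-dimensional irreps have character r^k -> 2*cos(2*pi*j*k/9), reflections -> 0.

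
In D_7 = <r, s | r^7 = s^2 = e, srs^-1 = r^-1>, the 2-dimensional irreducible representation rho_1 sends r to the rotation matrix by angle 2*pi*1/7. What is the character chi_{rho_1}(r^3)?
chi_{rho_1}(r^3) = 2*cos(2*pi*1*3/7) = -2*cos(pi/7)

Reasoning: rho_1(r^3) is rotation by angle 2*pi*1*3/7, whose trace is 2*cos(2*pi*1*3/7) = -2*cos(pi/7).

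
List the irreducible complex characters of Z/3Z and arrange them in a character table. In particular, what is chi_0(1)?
Character table of Z/3Z (irreps indexed chi_0,...,chi_2 with chi_k(m) = zeta_3^(k*m), zeta_3 = exp(2*pi*i/3)):
  irrep \ class  {0} (size 1)  {1} (size 1)    {2} (size 1)  
  chi_0          1             1               1             
  chi_1          1             exp(2*I*pi/3)   exp(-2*I*pi/3)
  chi_2          1             exp(-2*I*pi/3)  exp(2*I*pi/3) 

Spot check: chi_0(1) = zeta_3^(0*1) = zeta_3^0 = 1.

Details: Z/3Z is abelian, so all 3 irreducible complex representations are 1-dimensional. They are given by chi_k(m) = zeta_3^(k*m) for k = 0,...,2. Row orthogonality: sum_m chi_k(m) conj(chi_l(m)) = 3 * [k = l].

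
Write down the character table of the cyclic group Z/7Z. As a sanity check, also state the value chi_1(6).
Character table of Z/7Z (irreps indexed chi_0,...,chi_6 with chi_k(m) = zeta_7^(k*m), zeta_7 = exp(2*pi*i/7)):
  irrep \ class  {0} (size 1)  {1} (size 1)    {2} (size 1)    {3} (size 1)    {4} (size 1)    {5} (size 1)    {6} (size 1)  
  chi_0          1             1               1               1               1               1               1             
  chi_1          1             exp(2*I*pi/7)   exp(4*I*pi/7)   exp(6*I*pi/7)   exp(-6*I*pi/7)  exp(-4*I*pi/7)  exp(-2*I*pi/7)
  chi_2          1             exp(4*I*pi/7)   exp(-6*I*pi/7)  exp(-2*I*pi/7)  exp(2*I*pi/7)   exp(6*I*pi/7)   exp(-4*I*pi/7)
  chi_3          1             exp(6*I*pi/7)   exp(-2*I*pi/7)  exp(4*I*pi/7)   exp(-4*I*pi/7)  exp(2*I*pi/7)   exp(-6*I*pi/7)
  chi_4          1             exp(-6*I*pi/7)  exp(2*I*pi/7)   exp(-4*I*pi/7)  exp(4*I*pi/7)   exp(-2*I*pi/7)  exp(6*I*pi/7) 
  chi_5          1             exp(-4*I*pi/7)  exp(6*I*pi/7)   exp(2*I*pi/7)   exp(-2*I*pi/7)  exp(-6*I*pi/7)  exp(4*I*pi/7) 
  chi_6          1             exp(-2*I*pi/7)  exp(-4*I*pi/7)  exp(-6*I*pi/7)  exp(6*I*pi/7)   exp(4*I*pi/7)   exp(2*I*pi/7) 

Spot check: chi_1(6) = zeta_7^(1*6) = zeta_7^6 = exp(-2*I*pi/7).

Reasoning: Z/7Z is abelian, so all 7 irreducible complex representations are 1-dimensional. They are given by chi_k(m) = zeta_7^(k*m) for k = 0,...,6. Row orthogonality: sum_m chi_k(m) conj(chi_l(m)) = 7 * [k = l].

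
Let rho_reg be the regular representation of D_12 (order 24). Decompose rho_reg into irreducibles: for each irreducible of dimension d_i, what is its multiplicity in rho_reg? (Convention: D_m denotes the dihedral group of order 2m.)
Each irreducible V_i of dimension d_i appears with multiplicity d_i, i.e. rho_reg = (direct sum over all irreducibles V_i) d_i V_i. The irreducible dimensions for D_12 are 1, 1, 1, 1, 2, 2, 2, 2, 2: 4 irreducibles of dimension 1, each with multiplicity 1; 5 irreducibles of dimension 2, each with multiplicity 2. Total dimension 4*1*1 + 5*2*2 = 24 = |G|.

Details: General theorem: in the regular representation of a finite group G, each irreducible appears with multiplicity equal to its dimension. Check: dim(rho_reg) = sum d_i^2 = 1 + 1 + 1 + 1 + 4 + 4 + 4 + 4 + 4 = 24 = |G|.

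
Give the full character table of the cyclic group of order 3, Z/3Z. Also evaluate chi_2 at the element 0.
Character table of Z/3Z (irreps indexed chi_0,...,chi_2 with chi_k(m) = zeta_3^(k*m), zeta_3 = exp(2*pi*i/3)):
  irrep \ class  {0} (size 1)  {1} (size 1)    {2} (size 1)  
  chi_0          1             1               1             
  chi_1          1             exp(2*I*pi/3)   exp(-2*I*pi/3)
  chi_2          1             exp(-2*I*pi/3)  exp(2*I*pi/3) 

Spot check: chi_2(0) = zeta_3^(2*0) = zeta_3^0 = 1.

Reasoning: Z/3Z is abelian, so all 3 irreducible complex representations are 1-dimensional. They are given by chi_k(m) = zeta_3^(k*m) for k = 0,...,2. Row orthogonality: sum_m chi_k(m) conj(chi_l(m)) = 3 * [k = l].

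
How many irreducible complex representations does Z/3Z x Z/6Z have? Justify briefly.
18

Justification: The number of irreducible complex representations of a finite group equals its number of conjugacy classes. Z/3Z x Z/6Z is abelian of order 18, so every element is its own conjugacy class: 18 classes, so Z/3Z x Z/6Z (order 18) has exactly 18 irreducible complex representations.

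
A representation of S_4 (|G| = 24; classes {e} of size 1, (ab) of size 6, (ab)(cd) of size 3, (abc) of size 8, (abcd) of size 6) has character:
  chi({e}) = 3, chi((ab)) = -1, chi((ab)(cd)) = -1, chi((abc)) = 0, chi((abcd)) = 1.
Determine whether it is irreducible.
Irreducible: <chi, chi> = 1.

Explanation: <chi, chi> = (1/|G|) sum_C |C| * |chi(C)|^2 = (1/24)[1*|3|^2 + 6*|-1|^2 + 3*|-1|^2 + 8*|0|^2 + 6*|1|^2]
  = (1/24)[(9) + (6) + (3) + (0) + (6)] = 24/24 = 1.
A character is irreducible iff <chi, chi> = 1, so this representation is irreducible.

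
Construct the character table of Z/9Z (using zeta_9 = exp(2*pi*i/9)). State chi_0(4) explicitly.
Character table of Z/9Z (irreps indexed chi_0,...,chi_8 with chi_k(m) = zeta_9^(k*m), zeta_9 = exp(2*pi*i/9)):
  irrep \ class  {0} (size 1)  {1} (size 1)    {2} (size 1)    {3} (size 1)    {4} (size 1)    {5} (size 1)    {6} (size 1)    {7} (size 1)    {8} (size 1)  
  chi_0          1             1               1               1               1               1               1               1               1             
  chi_1          1             exp(2*I*pi/9)   exp(4*I*pi/9)   exp(2*I*pi/3)   exp(8*I*pi/9)   exp(-8*I*pi/9)  exp(-2*I*pi/3)  exp(-4*I*pi/9)  exp(-2*I*pi/9)
  chi_2          1             exp(4*I*pi/9)   exp(8*I*pi/9)   exp(-2*I*pi/3)  exp(-2*I*pi/9)  exp(2*I*pi/9)   exp(2*I*pi/3)   exp(-8*I*pi/9)  exp(-4*I*pi/9)
  chi_3          1             exp(2*I*pi/3)   exp(-2*I*pi/3)  1               exp(2*I*pi/3)   exp(-2*I*pi/3)  1               exp(2*I*pi/3)   exp(-2*I*pi/3)
  chi_4          1             exp(8*I*pi/9)   exp(-2*I*pi/9)  exp(2*I*pi/3)   exp(-4*I*pi/9)  exp(4*I*pi/9)   exp(-2*I*pi/3)  exp(2*I*pi/9)   exp(-8*I*pi/9)
  chi_5          1             exp(-8*I*pi/9)  exp(2*I*pi/9)   exp(-2*I*pi/3)  exp(4*I*pi/9)   exp(-4*I*pi/9)  exp(2*I*pi/3)   exp(-2*I*pi/9)  exp(8*I*pi/9) 
  chi_6          1             exp(-2*I*pi/3)  exp(2*I*pi/3)   1               exp(-2*I*pi/3)  exp(2*I*pi/3)   1               exp(-2*I*pi/3)  exp(2*I*pi/3) 
  chi_7          1             exp(-4*I*pi/9)  exp(-8*I*pi/9)  exp(2*I*pi/3)   exp(2*I*pi/9)   exp(-2*I*pi/9)  exp(-2*I*pi/3)  exp(8*I*pi/9)   exp(4*I*pi/9) 
  chi_8          1             exp(-2*I*pi/9)  exp(-4*I*pi/9)  exp(-2*I*pi/3)  exp(-8*I*pi/9)  exp(8*I*pi/9)   exp(2*I*pi/3)   exp(4*I*pi/9)   exp(2*I*pi/9) 

Spot check: chi_0(4) = zeta_9^(0*4) = zeta_9^0 = 1.

Solution. Z/9Z is abelian, so all 9 irreducible complex representations are 1-dimensional. They are given by chi_k(m) = zeta_9^(k*m) for k = 0,...,8. Row orthogonality: sum_m chi_k(m) conj(chi_l(m)) = 9 * [k = l].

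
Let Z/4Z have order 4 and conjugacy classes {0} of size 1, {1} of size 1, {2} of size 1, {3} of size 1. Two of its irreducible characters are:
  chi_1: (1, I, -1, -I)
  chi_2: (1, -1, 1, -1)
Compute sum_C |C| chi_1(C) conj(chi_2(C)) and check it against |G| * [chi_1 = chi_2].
Sum = 0; so <chi_1, chi_2> = 0 (distinct irreducibles are orthogonal).

Proof sketch: Compute term by term over conjugacy classes (|C| * chi_1(C) * conj(chi_2(C))):
  1*(1)*conj(1) + 1*(I)*conj(-1) + 1*(-1)*conj(1) + 1*(-I)*conj(-1)
  = (1) + (-I) + (-1) + (I)
  = 0.
(Exp terms are combined using exp(i*s)*conj(exp(i*t)) = exp(i*(s-t)), and sums of them are collapsed using the identity that for every m > 1 the m distinct m-th roots of unity sum to 0, e.g. 1 + exp(2*I*pi/3) + exp(-2*I*pi/3) = 0.)
Dividing by |G| = 4 gives 0/4 = 0, matching the row-orthogonality relation <chi_1, chi_2> = [chi_1 = chi_2].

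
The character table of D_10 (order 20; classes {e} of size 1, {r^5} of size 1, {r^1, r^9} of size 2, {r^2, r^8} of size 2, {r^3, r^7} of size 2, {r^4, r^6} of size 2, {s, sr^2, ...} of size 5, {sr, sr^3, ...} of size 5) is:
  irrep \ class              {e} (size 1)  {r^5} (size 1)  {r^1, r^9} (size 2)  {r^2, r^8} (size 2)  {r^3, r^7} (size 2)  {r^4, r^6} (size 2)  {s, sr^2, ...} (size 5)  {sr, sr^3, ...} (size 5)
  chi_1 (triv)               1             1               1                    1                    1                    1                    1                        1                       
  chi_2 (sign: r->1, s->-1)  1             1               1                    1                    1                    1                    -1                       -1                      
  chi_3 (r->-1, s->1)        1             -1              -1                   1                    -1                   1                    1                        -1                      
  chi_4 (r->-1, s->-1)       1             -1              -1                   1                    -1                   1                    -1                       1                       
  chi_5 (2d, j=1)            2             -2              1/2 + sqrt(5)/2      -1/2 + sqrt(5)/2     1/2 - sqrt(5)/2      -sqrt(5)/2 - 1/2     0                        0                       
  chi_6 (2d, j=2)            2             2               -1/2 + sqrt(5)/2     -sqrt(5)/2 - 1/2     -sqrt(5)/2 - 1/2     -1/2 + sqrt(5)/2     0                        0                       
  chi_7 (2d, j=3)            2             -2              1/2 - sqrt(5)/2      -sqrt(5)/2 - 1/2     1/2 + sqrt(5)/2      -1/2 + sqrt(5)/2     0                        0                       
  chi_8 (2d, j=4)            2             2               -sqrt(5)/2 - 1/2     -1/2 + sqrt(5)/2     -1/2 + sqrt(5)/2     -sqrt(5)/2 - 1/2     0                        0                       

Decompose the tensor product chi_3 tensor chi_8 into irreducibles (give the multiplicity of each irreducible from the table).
chi_3 tensor chi_8 = chi_5 (all other irreducibles have multiplicity 0).

Why: The character of a tensor product is the pointwise product (chi_3 * chi_8)(C) = chi_3(C) * chi_8(C):
  {e}: (1)*(2), {r^5}: (-1)*(2), {r^1, r^9}: (-1)*(-sqrt(5)/2 - 1/2), {r^2, r^8}: (1)*(-1/2 + sqrt(5)/2), {r^3, r^7}: (-1)*(-1/2 + sqrt(5)/2), {r^4, r^6}: (1)*(-sqrt(5)/2 - 1/2), {s, sr^2, ...}: (1)*(0), {sr, sr^3, ...}: (-1)*(0)
so (chi_3 * chi_8) takes values
  {e} -> 2, {r^5} -> -2, {r^1, r^9} -> 1/2 + sqrt(5)/2, {r^2, r^8} -> -1/2 + sqrt(5)/2, {r^3, r^7} -> 1/2 - sqrt(5)/2, {r^4, r^6} -> -sqrt(5)/2 - 1/2, {s, sr^2, ...} -> 0, {sr, sr^3, ...} -> 0.
Now take the inner product of this character with each irreducible chi from the table, <chi_3*chi_8, chi> = (1/20) sum_C |C| (chi_3*chi_8)(C) conj(chi(C)):
  <chi_3*chi_8, chi_1> = (1/20)[1*(2)*conj(1) + 1*(-2)*conj(1) + 2*(1/2 + sqrt(5)/2)*conj(1) + 2*(-1/2 + sqrt(5)/2)*conj(1) + 2*(1/2 - sqrt(5)/2)*conj(1) + 2*(-sqrt(5)/2 - 1/2)*conj(1) + 5*(0)*conj(1) + 5*(0)*conj(1)]
      = (1/20)[(2) + (-2) + (1 + sqrt(5)) + (-1 + sqrt(5)) + (1 - sqrt(5)) + (-sqrt(5) - 1) + (0) + (0)] = 0/20 = 0
  <chi_3*chi_8, chi_2> = (1/20)[1*(2)*conj(1) + 1*(-2)*conj(1) + 2*(1/2 + sqrt(5)/2)*conj(1) + 2*(-1/2 + sqrt(5)/2)*conj(1) + 2*(1/2 - sqrt(5)/2)*conj(1) + 2*(-sqrt(5)/2 - 1/2)*conj(1) + 5*(0)*conj(-1) + 5*(0)*conj(-1)]
      = (1/20)[(2) + (-2) + (1 + sqrt(5)) + (-1 + sqrt(5)) + (1 - sqrt(5)) + (-sqrt(5) - 1) + (0) + (0)] = 0/20 = 0
  <chi_3*chi_8, chi_3> = (1/20)[1*(2)*conj(1) + 1*(-2)*conj(-1) + 2*(1/2 + sqrt(5)/2)*conj(-1) + 2*(-1/2 + sqrt(5)/2)*conj(1) + 2*(1/2 - sqrt(5)/2)*conj(-1) + 2*(-sqrt(5)/2 - 1/2)*conj(1) + 5*(0)*conj(1) + 5*(0)*conj(-1)]
      = (1/20)[(2) + (2) + (-sqrt(5) - 1) + (-1 + sqrt(5)) + (-1 + sqrt(5)) + (-sqrt(5) - 1) + (0) + (0)] = 0/20 = 0
  <chi_3*chi_8, chi_4> = (1/20)[1*(2)*conj(1) + 1*(-2)*conj(-1) + 2*(1/2 + sqrt(5)/2)*conj(-1) + 2*(-1/2 + sqrt(5)/2)*conj(1) + 2*(1/2 - sqrt(5)/2)*conj(-1) + 2*(-sqrt(5)/2 - 1/2)*conj(1) + 5*(0)*conj(-1) + 5*(0)*conj(1)]
      = (1/20)[(2) + (2) + (-sqrt(5) - 1) + (-1 + sqrt(5)) + (-1 + sqrt(5)) + (-sqrt(5) - 1) + (0) + (0)] = 0/20 = 0
  <chi_3*chi_8, chi_5> = (1/20)[1*(2)*conj(2) + 1*(-2)*conj(-2) + 2*(1/2 + sqrt(5)/2)*conj(1/2 + sqrt(5)/2) + 2*(-1/2 + sqrt(5)/2)*conj(-1/2 + sqrt(5)/2) + 2*(1/2 - sqrt(5)/2)*conj(1/2 - sqrt(5)/2) + 2*(-sqrt(5)/2 - 1/2)*conj(-sqrt(5)/2 - 1/2) + 5*(0)*conj(0) + 5*(0)*conj(0)]
      = (1/20)[(4) + (4) + (sqrt(5) + 3) + (3 - sqrt(5)) + (3 - sqrt(5)) + (sqrt(5) + 3) + (0) + (0)] = 20/20 = 1
  <chi_3*chi_8, chi_6> = (1/20)[1*(2)*conj(2) + 1*(-2)*conj(2) + 2*(1/2 + sqrt(5)/2)*conj(-1/2 + sqrt(5)/2) + 2*(-1/2 + sqrt(5)/2)*conj(-sqrt(5)/2 - 1/2) + 2*(1/2 - sqrt(5)/2)*conj(-sqrt(5)/2 - 1/2) + 2*(-sqrt(5)/2 - 1/2)*conj(-1/2 + sqrt(5)/2) + 5*(0)*conj(0) + 5*(0)*conj(0)]
      = (1/20)[(4) + (-4) + (2) + (-2) + (2) + (-2) + (0) + (0)] = 0/20 = 0
  <chi_3*chi_8, chi_7> = (1/20)[1*(2)*conj(2) + 1*(-2)*conj(-2) + 2*(1/2 + sqrt(5)/2)*conj(1/2 - sqrt(5)/2) + 2*(-1/2 + sqrt(5)/2)*conj(-sqrt(5)/2 - 1/2) + 2*(1/2 - sqrt(5)/2)*conj(1/2 + sqrt(5)/2) + 2*(-sqrt(5)/2 - 1/2)*conj(-1/2 + sqrt(5)/2) + 5*(0)*conj(0) + 5*(0)*conj(0)]
      = (1/20)[(4) + (4) + (-2) + (-2) + (-2) + (-2) + (0) + (0)] = 0/20 = 0
  <chi_3*chi_8, chi_8> = (1/20)[1*(2)*conj(2) + 1*(-2)*conj(2) + 2*(1/2 + sqrt(5)/2)*conj(-sqrt(5)/2 - 1/2) + 2*(-1/2 + sqrt(5)/2)*conj(-1/2 + sqrt(5)/2) + 2*(1/2 - sqrt(5)/2)*conj(-1/2 + sqrt(5)/2) + 2*(-sqrt(5)/2 - 1/2)*conj(-sqrt(5)/2 - 1/2) + 5*(0)*conj(0) + 5*(0)*conj(0)]
      = (1/20)[(4) + (-4) + (-3 - sqrt(5)) + (3 - sqrt(5)) + (-3 + sqrt(5)) + (sqrt(5) + 3) + (0) + (0)] = 0/20 = 0
Hence the multiplicities are chi_5: 1. Dimension check: dim(chi_3)*dim(chi_8) = 1*2 = 2 and sum (mult * dim) = 1*2 = 2.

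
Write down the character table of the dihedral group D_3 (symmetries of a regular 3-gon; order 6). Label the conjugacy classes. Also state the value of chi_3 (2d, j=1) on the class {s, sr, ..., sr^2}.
Conjugacy classes: {e} of size 1, {r^1, r^2} of size 2, {s, sr, ..., sr^2} of size 3.
Character table:
  irrep \ class              {e} (size 1)  {r^1, r^2} (size 2)  {s, sr, ..., sr^2} (size 3)
  chi_1 (triv)               1             1                    1                          
  chi_2 (sign: r->1, s->-1)  1             1                    -1                         
  chi_3 (2d, j=1)            2             -1                   0                          

Spot check: chi_3 (2d, j=1) on {s, sr, ..., sr^2} = 0.

Details: D_3 has order 2*3 = 6 with 3 conjugacy classes, hence 3 irreducibles. Sum of squared dims 1 + 1 + 4 = 6 = |G|. Linear characters come from the abelianisation; the 2-dimensional irreps have character r^k -> 2*cos(2*pi*j*k/3), reflections -> 0.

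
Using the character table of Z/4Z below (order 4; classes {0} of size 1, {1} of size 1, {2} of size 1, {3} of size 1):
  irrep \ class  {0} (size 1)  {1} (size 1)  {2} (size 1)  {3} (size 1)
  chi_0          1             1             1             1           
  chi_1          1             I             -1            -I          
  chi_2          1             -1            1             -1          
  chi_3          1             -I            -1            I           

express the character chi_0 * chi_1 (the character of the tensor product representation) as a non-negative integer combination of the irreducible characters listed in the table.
chi_0 tensor chi_1 = chi_1 (all other irreducibles have multiplicity 0).

Reasoning: The character of a tensor product is the pointwise product (chi_0 * chi_1)(C) = chi_0(C) * chi_1(C):
  {0}: (1)*(1), {1}: (1)*(I), {2}: (1)*(-1), {3}: (1)*(-I)
so (chi_0 * chi_1) takes values
  {0} -> 1, {1} -> I, {2} -> -1, {3} -> -I.
Now take the inner product of this character with each irreducible chi from the table, <chi_0*chi_1, chi> = (1/4) sum_C |C| (chi_0*chi_1)(C) conj(chi(C)):
  <chi_0*chi_1, chi_0> = (1/4)[1*(1)*conj(1) + 1*(I)*conj(1) + 1*(-1)*conj(1) + 1*(-I)*conj(1)]
      = (1/4)[(1) + (I) + (-1) + (-I)] = 0/4 = 0
  <chi_0*chi_1, chi_1> = (1/4)[1*(1)*conj(1) + 1*(I)*conj(I) + 1*(-1)*conj(-1) + 1*(-I)*conj(-I)]
      = (1/4)[(1) + (1) + (1) + (1)] = 4/4 = 1
  <chi_0*chi_1, chi_2> = (1/4)[1*(1)*conj(1) + 1*(I)*conj(-1) + 1*(-1)*conj(1) + 1*(-I)*conj(-1)]
      = (1/4)[(1) + (-I) + (-1) + (I)] = 0/4 = 0
  <chi_0*chi_1, chi_3> = (1/4)[1*(1)*conj(1) + 1*(I)*conj(-I) + 1*(-1)*conj(-1) + 1*(-I)*conj(I)]
      = (1/4)[(1) + (-1) + (1) + (-1)] = 0/4 = 0
(Exp terms are combined using exp(i*s)*conj(exp(i*t)) = exp(i*(s-t)), and sums of them are collapsed using the identity that for every m > 1 the m distinct m-th roots of unity sum to 0, e.g. 1 + exp(2*I*pi/3) + exp(-2*I*pi/3) = 0.)
Hence the multiplicities are chi_1: 1. Dimension check: dim(chi_0)*dim(chi_1) = 1*1 = 1 and sum (mult * dim) = 1*1 = 1.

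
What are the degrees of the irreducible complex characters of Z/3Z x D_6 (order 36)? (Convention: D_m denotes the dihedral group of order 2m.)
Dimensions: 1, 1, 1, 1, 1, 1, 1, 1, 1, 1, 1, 1, 2, 2, 2, 2, 2, 2

Solution. There are 18 irreducibles (= number of conjugacy classes). Their dimensions d_i satisfy sum d_i^2 = |G| = 36: 1 + 1 + 1 + 1 + 1 + 1 + 1 + 1 + 1 + 1 + 1 + 1 + 4 + 4 + 4 + 4 + 4 + 4 = 36. (For the product with Z/3Z: each of the 3 1-dim characters of Z/3Z tensors with each irrep of D_6, giving 3 copies of each D_6-dimension.)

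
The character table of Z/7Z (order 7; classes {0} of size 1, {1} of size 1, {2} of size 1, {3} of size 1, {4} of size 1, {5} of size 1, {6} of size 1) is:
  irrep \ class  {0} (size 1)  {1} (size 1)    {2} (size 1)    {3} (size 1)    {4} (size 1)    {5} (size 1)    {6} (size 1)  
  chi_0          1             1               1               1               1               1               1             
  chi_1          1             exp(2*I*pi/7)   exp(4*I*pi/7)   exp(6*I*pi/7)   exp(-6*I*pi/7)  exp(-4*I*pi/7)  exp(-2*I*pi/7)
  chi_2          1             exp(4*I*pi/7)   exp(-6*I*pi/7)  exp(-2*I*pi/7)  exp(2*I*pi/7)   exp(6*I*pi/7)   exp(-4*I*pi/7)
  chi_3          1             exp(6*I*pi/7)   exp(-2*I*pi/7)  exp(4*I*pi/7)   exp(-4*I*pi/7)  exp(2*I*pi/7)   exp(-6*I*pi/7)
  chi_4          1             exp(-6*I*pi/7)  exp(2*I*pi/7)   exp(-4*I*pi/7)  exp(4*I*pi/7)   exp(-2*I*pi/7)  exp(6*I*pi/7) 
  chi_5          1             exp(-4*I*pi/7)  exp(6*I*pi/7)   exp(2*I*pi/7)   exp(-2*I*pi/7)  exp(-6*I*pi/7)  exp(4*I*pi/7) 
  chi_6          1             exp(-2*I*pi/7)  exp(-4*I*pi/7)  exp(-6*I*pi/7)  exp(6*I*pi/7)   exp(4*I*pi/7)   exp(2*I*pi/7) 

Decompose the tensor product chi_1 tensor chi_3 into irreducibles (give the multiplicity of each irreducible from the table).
chi_1 tensor chi_3 = chi_4 (all other irreducibles have multiplicity 0).

Solution. The character of a tensor product is the pointwise product (chi_1 * chi_3)(C) = chi_1(C) * chi_3(C):
  {0}: (1)*(1), {1}: (exp(2*I*pi/7))*(exp(6*I*pi/7)), {2}: (exp(4*I*pi/7))*(exp(-2*I*pi/7)), {3}: (exp(6*I*pi/7))*(exp(4*I*pi/7)), {4}: (exp(-6*I*pi/7))*(exp(-4*I*pi/7)), {5}: (exp(-4*I*pi/7))*(exp(2*I*pi/7)), {6}: (exp(-2*I*pi/7))*(exp(-6*I*pi/7))
so (chi_1 * chi_3) takes values
  {0} -> 1, {1} -> exp(-6*I*pi/7), {2} -> exp(2*I*pi/7), {3} -> exp(-4*I*pi/7), {4} -> exp(4*I*pi/7), {5} -> exp(-2*I*pi/7), {6} -> exp(6*I*pi/7).
Now take the inner product of this character with each irreducible chi from the table, <chi_1*chi_3, chi> = (1/7) sum_C |C| (chi_1*chi_3)(C) conj(chi(C)):
  <chi_1*chi_3, chi_0> = (1/7)[1*(1)*conj(1) + 1*(exp(-6*I*pi/7))*conj(1) + 1*(exp(2*I*pi/7))*conj(1) + 1*(exp(-4*I*pi/7))*conj(1) + 1*(exp(4*I*pi/7))*conj(1) + 1*(exp(-2*I*pi/7))*conj(1) + 1*(exp(6*I*pi/7))*conj(1)]
      = (1/7)[(1) + (exp(-6*I*pi/7)) + (exp(2*I*pi/7)) + (exp(-4*I*pi/7)) + (exp(4*I*pi/7)) + (exp(-2*I*pi/7)) + (exp(6*I*pi/7))] = 0/7 = 0
  <chi_1*chi_3, chi_1> = (1/7)[1*(1)*conj(1) + 1*(exp(-6*I*pi/7))*conj(exp(2*I*pi/7)) + 1*(exp(2*I*pi/7))*conj(exp(4*I*pi/7)) + 1*(exp(-4*I*pi/7))*conj(exp(6*I*pi/7)) + 1*(exp(4*I*pi/7))*conj(exp(-6*I*pi/7)) + 1*(exp(-2*I*pi/7))*conj(exp(-4*I*pi/7)) + 1*(exp(6*I*pi/7))*conj(exp(-2*I*pi/7))]
      = (1/7)[(1) + (exp(6*I*pi/7)) + (exp(-2*I*pi/7)) + (exp(4*I*pi/7)) + (exp(-4*I*pi/7)) + (exp(2*I*pi/7)) + (exp(-6*I*pi/7))] = 0/7 = 0
  <chi_1*chi_3, chi_2> = (1/7)[1*(1)*conj(1) + 1*(exp(-6*I*pi/7))*conj(exp(4*I*pi/7)) + 1*(exp(2*I*pi/7))*conj(exp(-6*I*pi/7)) + 1*(exp(-4*I*pi/7))*conj(exp(-2*I*pi/7)) + 1*(exp(4*I*pi/7))*conj(exp(2*I*pi/7)) + 1*(exp(-2*I*pi/7))*conj(exp(6*I*pi/7)) + 1*(exp(6*I*pi/7))*conj(exp(-4*I*pi/7))]
      = (1/7)[(1) + (exp(4*I*pi/7)) + (exp(-6*I*pi/7)) + (exp(-2*I*pi/7)) + (exp(2*I*pi/7)) + (exp(6*I*pi/7)) + (exp(-4*I*pi/7))] = 0/7 = 0
  <chi_1*chi_3, chi_3> = (1/7)[1*(1)*conj(1) + 1*(exp(-6*I*pi/7))*conj(exp(6*I*pi/7)) + 1*(exp(2*I*pi/7))*conj(exp(-2*I*pi/7)) + 1*(exp(-4*I*pi/7))*conj(exp(4*I*pi/7)) + 1*(exp(4*I*pi/7))*conj(exp(-4*I*pi/7)) + 1*(exp(-2*I*pi/7))*conj(exp(2*I*pi/7)) + 1*(exp(6*I*pi/7))*conj(exp(-6*I*pi/7))]
      = (1/7)[(1) + (exp(2*I*pi/7)) + (exp(4*I*pi/7)) + (exp(6*I*pi/7)) + (exp(-6*I*pi/7)) + (exp(-4*I*pi/7)) + (exp(-2*I*pi/7))] = 0/7 = 0
  <chi_1*chi_3, chi_4> = (1/7)[1*(1)*conj(1) + 1*(exp(-6*I*pi/7))*conj(exp(-6*I*pi/7)) + 1*(exp(2*I*pi/7))*conj(exp(2*I*pi/7)) + 1*(exp(-4*I*pi/7))*conj(exp(-4*I*pi/7)) + 1*(exp(4*I*pi/7))*conj(exp(4*I*pi/7)) + 1*(exp(-2*I*pi/7))*conj(exp(-2*I*pi/7)) + 1*(exp(6*I*pi/7))*conj(exp(6*I*pi/7))]
      = (1/7)[(1) + (1) + (1) + (1) + (1) + (1) + (1)] = 7/7 = 1
  <chi_1*chi_3, chi_5> = (1/7)[1*(1)*conj(1) + 1*(exp(-6*I*pi/7))*conj(exp(-4*I*pi/7)) + 1*(exp(2*I*pi/7))*conj(exp(6*I*pi/7)) + 1*(exp(-4*I*pi/7))*conj(exp(2*I*pi/7)) + 1*(exp(4*I*pi/7))*conj(exp(-2*I*pi/7)) + 1*(exp(-2*I*pi/7))*conj(exp(-6*I*pi/7)) + 1*(exp(6*I*pi/7))*conj(exp(4*I*pi/7))]
      = (1/7)[(1) + (exp(-2*I*pi/7)) + (exp(-4*I*pi/7)) + (exp(-6*I*pi/7)) + (exp(6*I*pi/7)) + (exp(4*I*pi/7)) + (exp(2*I*pi/7))] = 0/7 = 0
  <chi_1*chi_3, chi_6> = (1/7)[1*(1)*conj(1) + 1*(exp(-6*I*pi/7))*conj(exp(-2*I*pi/7)) + 1*(exp(2*I*pi/7))*conj(exp(-4*I*pi/7)) + 1*(exp(-4*I*pi/7))*conj(exp(-6*I*pi/7)) + 1*(exp(4*I*pi/7))*conj(exp(6*I*pi/7)) + 1*(exp(-2*I*pi/7))*conj(exp(4*I*pi/7)) + 1*(exp(6*I*pi/7))*conj(exp(2*I*pi/7))]
      = (1/7)[(1) + (exp(-4*I*pi/7)) + (exp(6*I*pi/7)) + (exp(2*I*pi/7)) + (exp(-2*I*pi/7)) + (exp(-6*I*pi/7)) + (exp(4*I*pi/7))] = 0/7 = 0
(Exp terms are combined using exp(i*s)*conj(exp(i*t)) = exp(i*(s-t)), and sums of them are collapsed using the identity that for every m > 1 the m distinct m-th roots of unity sum to 0, e.g. 1 + exp(2*I*pi/3) + exp(-2*I*pi/3) = 0.)
Hence the multiplicities are chi_4: 1. Dimension check: dim(chi_1)*dim(chi_3) = 1*1 = 1 and sum (mult * dim) = 1*1 = 1.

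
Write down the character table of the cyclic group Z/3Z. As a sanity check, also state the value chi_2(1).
Character table of Z/3Z (irreps indexed chi_0,...,chi_2 with chi_k(m) = zeta_3^(k*m), zeta_3 = exp(2*pi*i/3)):
  irrep \ class  {0} (size 1)  {1} (size 1)    {2} (size 1)  
  chi_0          1             1               1             
  chi_1          1             exp(2*I*pi/3)   exp(-2*I*pi/3)
  chi_2          1             exp(-2*I*pi/3)  exp(2*I*pi/3) 

Spot check: chi_2(1) = zeta_3^(2*1) = zeta_3^2 = exp(-2*I*pi/3).

Reasoning: Z/3Z is abelian, so all 3 irreducible complex representations are 1-dimensional. They are given by chi_k(m) = zeta_3^(k*m) for k = 0,...,2. Row orthogonality: sum_m chi_k(m) conj(chi_l(m)) = 3 * [k = l].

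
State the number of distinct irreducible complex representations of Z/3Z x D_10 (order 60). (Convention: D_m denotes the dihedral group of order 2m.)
24

Derivation: The number of irreducible complex representations of a finite group equals its number of conjugacy classes. For a direct product, #classes(G x H) = #classes(G) * #classes(H). Z/3Z has 3 classes (abelian), D_10 has 8 classes, so 3 * 8 = 24, so Z/3Z x D_10 (order 60) has exactly 24 irreducible complex representations.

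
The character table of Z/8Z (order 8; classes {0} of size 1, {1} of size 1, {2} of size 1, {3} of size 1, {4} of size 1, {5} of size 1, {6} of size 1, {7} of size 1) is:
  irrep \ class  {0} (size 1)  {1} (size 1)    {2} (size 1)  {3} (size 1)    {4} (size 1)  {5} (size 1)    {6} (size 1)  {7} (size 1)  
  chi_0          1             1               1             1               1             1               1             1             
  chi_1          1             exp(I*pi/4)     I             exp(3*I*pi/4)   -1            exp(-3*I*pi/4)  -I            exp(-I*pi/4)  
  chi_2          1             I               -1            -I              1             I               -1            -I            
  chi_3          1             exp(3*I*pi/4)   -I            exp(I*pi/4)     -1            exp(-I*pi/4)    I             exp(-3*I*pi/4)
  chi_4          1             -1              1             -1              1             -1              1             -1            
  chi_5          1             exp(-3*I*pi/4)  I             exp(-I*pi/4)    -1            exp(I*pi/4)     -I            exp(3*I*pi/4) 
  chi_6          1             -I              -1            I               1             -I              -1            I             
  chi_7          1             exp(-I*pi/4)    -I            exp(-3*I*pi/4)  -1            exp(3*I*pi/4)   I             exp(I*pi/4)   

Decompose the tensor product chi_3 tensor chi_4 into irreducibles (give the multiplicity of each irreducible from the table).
chi_3 tensor chi_4 = chi_7 (all other irreducibles have multiplicity 0).

Working: The character of a tensor product is the pointwise product (chi_3 * chi_4)(C) = chi_3(C) * chi_4(C):
  {0}: (1)*(1), {1}: (exp(3*I*pi/4))*(-1), {2}: (-I)*(1), {3}: (exp(I*pi/4))*(-1), {4}: (-1)*(1), {5}: (exp(-I*pi/4))*(-1), {6}: (I)*(1), {7}: (exp(-3*I*pi/4))*(-1)
so (chi_3 * chi_4) takes values
  {0} -> 1, {1} -> -exp(3*I*pi/4), {2} -> -I, {3} -> -exp(I*pi/4), {4} -> -1, {5} -> -exp(-I*pi/4), {6} -> I, {7} -> -exp(-3*I*pi/4).
Now take the inner product of this character with each irreducible chi from the table, <chi_3*chi_4, chi> = (1/8) sum_C |C| (chi_3*chi_4)(C) conj(chi(C)):
  <chi_3*chi_4, chi_0> = (1/8)[1*(1)*conj(1) + 1*(-exp(3*I*pi/4))*conj(1) + 1*(-I)*conj(1) + 1*(-exp(I*pi/4))*conj(1) + 1*(-1)*conj(1) + 1*(-exp(-I*pi/4))*conj(1) + 1*(I)*conj(1) + 1*(-exp(-3*I*pi/4))*conj(1)]
      = (1/8)[(1) + (-exp(3*I*pi/4)) + (-I) + (-exp(I*pi/4)) + (-1) + (-exp(-I*pi/4)) + (I) + (-exp(-3*I*pi/4))] = 0/8 = 0
  <chi_3*chi_4, chi_1> = (1/8)[1*(1)*conj(1) + 1*(-exp(3*I*pi/4))*conj(exp(I*pi/4)) + 1*(-I)*conj(I) + 1*(-exp(I*pi/4))*conj(exp(3*I*pi/4)) + 1*(-1)*conj(-1) + 1*(-exp(-I*pi/4))*conj(exp(-3*I*pi/4)) + 1*(I)*conj(-I) + 1*(-exp(-3*I*pi/4))*conj(exp(-I*pi/4))]
      = (1/8)[(1) + (-I) + (-1) + (I) + (1) + (-I) + (-1) + (I)] = 0/8 = 0
  <chi_3*chi_4, chi_2> = (1/8)[1*(1)*conj(1) + 1*(-exp(3*I*pi/4))*conj(I) + 1*(-I)*conj(-1) + 1*(-exp(I*pi/4))*conj(-I) + 1*(-1)*conj(1) + 1*(-exp(-I*pi/4))*conj(I) + 1*(I)*conj(-1) + 1*(-exp(-3*I*pi/4))*conj(-I)]
      = (1/8)[(1) + (exp(-3*I*pi/4)) + (I) + (-exp(3*I*pi/4)) + (-1) + (exp(I*pi/4)) + (-I) + (-exp(-I*pi/4))] = 0/8 = 0
  <chi_3*chi_4, chi_3> = (1/8)[1*(1)*conj(1) + 1*(-exp(3*I*pi/4))*conj(exp(3*I*pi/4)) + 1*(-I)*conj(-I) + 1*(-exp(I*pi/4))*conj(exp(I*pi/4)) + 1*(-1)*conj(-1) + 1*(-exp(-I*pi/4))*conj(exp(-I*pi/4)) + 1*(I)*conj(I) + 1*(-exp(-3*I*pi/4))*conj(exp(-3*I*pi/4))]
      = (1/8)[(1) + (-1) + (1) + (-1) + (1) + (-1) + (1) + (-1)] = 0/8 = 0
  <chi_3*chi_4, chi_4> = (1/8)[1*(1)*conj(1) + 1*(-exp(3*I*pi/4))*conj(-1) + 1*(-I)*conj(1) + 1*(-exp(I*pi/4))*conj(-1) + 1*(-1)*conj(1) + 1*(-exp(-I*pi/4))*conj(-1) + 1*(I)*conj(1) + 1*(-exp(-3*I*pi/4))*conj(-1)]
      = (1/8)[(1) + (exp(3*I*pi/4)) + (-I) + (exp(I*pi/4)) + (-1) + (exp(-I*pi/4)) + (I) + (exp(-3*I*pi/4))] = 0/8 = 0
  <chi_3*chi_4, chi_5> = (1/8)[1*(1)*conj(1) + 1*(-exp(3*I*pi/4))*conj(exp(-3*I*pi/4)) + 1*(-I)*conj(I) + 1*(-exp(I*pi/4))*conj(exp(-I*pi/4)) + 1*(-1)*conj(-1) + 1*(-exp(-I*pi/4))*conj(exp(I*pi/4)) + 1*(I)*conj(-I) + 1*(-exp(-3*I*pi/4))*conj(exp(3*I*pi/4))]
      = (1/8)[(1) + (I) + (-1) + (-I) + (1) + (I) + (-1) + (-I)] = 0/8 = 0
  <chi_3*chi_4, chi_6> = (1/8)[1*(1)*conj(1) + 1*(-exp(3*I*pi/4))*conj(-I) + 1*(-I)*conj(-1) + 1*(-exp(I*pi/4))*conj(I) + 1*(-1)*conj(1) + 1*(-exp(-I*pi/4))*conj(-I) + 1*(I)*conj(-1) + 1*(-exp(-3*I*pi/4))*conj(I)]
      = (1/8)[(1) + (-exp(-3*I*pi/4)) + (I) + (exp(3*I*pi/4)) + (-1) + (-exp(I*pi/4)) + (-I) + (exp(-I*pi/4))] = 0/8 = 0
  <chi_3*chi_4, chi_7> = (1/8)[1*(1)*conj(1) + 1*(-exp(3*I*pi/4))*conj(exp(-I*pi/4)) + 1*(-I)*conj(-I) + 1*(-exp(I*pi/4))*conj(exp(-3*I*pi/4)) + 1*(-1)*conj(-1) + 1*(-exp(-I*pi/4))*conj(exp(3*I*pi/4)) + 1*(I)*conj(I) + 1*(-exp(-3*I*pi/4))*conj(exp(I*pi/4))]
      = (1/8)[(1) + (1) + (1) + (1) + (1) + (1) + (1) + (1)] = 8/8 = 1
(Exp terms are combined using exp(i*s)*conj(exp(i*t)) = exp(i*(s-t)), and sums of them are collapsed using the identity that for every m > 1 the m distinct m-th roots of unity sum to 0, e.g. 1 + exp(2*I*pi/3) + exp(-2*I*pi/3) = 0.)
Hence the multiplicities are chi_7: 1. Dimension check: dim(chi_3)*dim(chi_4) = 1*1 = 1 and sum (mult * dim) = 1*1 = 1.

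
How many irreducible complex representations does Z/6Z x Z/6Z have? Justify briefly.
36

Proof sketch: The number of irreducible complex representations of a finite group equals its number of conjugacy classes. Z/6Z x Z/6Z is abelian of order 36, so every element is its own conjugacy class: 36 classes, so Z/6Z x Z/6Z (order 36) has exactly 36 irreducible complex representations.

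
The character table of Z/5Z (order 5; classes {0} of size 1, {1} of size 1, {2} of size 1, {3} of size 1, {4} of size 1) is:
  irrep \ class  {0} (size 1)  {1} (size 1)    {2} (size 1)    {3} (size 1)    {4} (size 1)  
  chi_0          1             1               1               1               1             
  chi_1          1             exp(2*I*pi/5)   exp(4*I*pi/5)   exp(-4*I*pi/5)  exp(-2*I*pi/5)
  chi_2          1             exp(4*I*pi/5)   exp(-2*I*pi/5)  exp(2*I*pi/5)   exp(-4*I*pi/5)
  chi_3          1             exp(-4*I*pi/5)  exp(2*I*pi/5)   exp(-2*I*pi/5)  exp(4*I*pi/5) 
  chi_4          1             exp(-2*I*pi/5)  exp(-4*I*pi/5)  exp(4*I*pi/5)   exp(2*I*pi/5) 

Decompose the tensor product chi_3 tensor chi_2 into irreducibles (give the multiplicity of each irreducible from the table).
chi_3 tensor chi_2 = chi_0 (all other irreducibles have multiplicity 0).

Argument: The character of a tensor product is the pointwise product (chi_3 * chi_2)(C) = chi_3(C) * chi_2(C):
  {0}: (1)*(1), {1}: (exp(-4*I*pi/5))*(exp(4*I*pi/5)), {2}: (exp(2*I*pi/5))*(exp(-2*I*pi/5)), {3}: (exp(-2*I*pi/5))*(exp(2*I*pi/5)), {4}: (exp(4*I*pi/5))*(exp(-4*I*pi/5))
so (chi_3 * chi_2) takes values
  {0} -> 1, {1} -> 1, {2} -> 1, {3} -> 1, {4} -> 1.
Now take the inner product of this character with each irreducible chi from the table, <chi_3*chi_2, chi> = (1/5) sum_C |C| (chi_3*chi_2)(C) conj(chi(C)):
  <chi_3*chi_2, chi_0> = (1/5)[1*(1)*conj(1) + 1*(1)*conj(1) + 1*(1)*conj(1) + 1*(1)*conj(1) + 1*(1)*conj(1)]
      = (1/5)[(1) + (1) + (1) + (1) + (1)] = 5/5 = 1
  <chi_3*chi_2, chi_1> = (1/5)[1*(1)*conj(1) + 1*(1)*conj(exp(2*I*pi/5)) + 1*(1)*conj(exp(4*I*pi/5)) + 1*(1)*conj(exp(-4*I*pi/5)) + 1*(1)*conj(exp(-2*I*pi/5))]
      = (1/5)[(1) + (exp(-2*I*pi/5)) + (exp(-4*I*pi/5)) + (exp(4*I*pi/5)) + (exp(2*I*pi/5))] = 0/5 = 0
  <chi_3*chi_2, chi_2> = (1/5)[1*(1)*conj(1) + 1*(1)*conj(exp(4*I*pi/5)) + 1*(1)*conj(exp(-2*I*pi/5)) + 1*(1)*conj(exp(2*I*pi/5)) + 1*(1)*conj(exp(-4*I*pi/5))]
      = (1/5)[(1) + (exp(-4*I*pi/5)) + (exp(2*I*pi/5)) + (exp(-2*I*pi/5)) + (exp(4*I*pi/5))] = 0/5 = 0
  <chi_3*chi_2, chi_3> = (1/5)[1*(1)*conj(1) + 1*(1)*conj(exp(-4*I*pi/5)) + 1*(1)*conj(exp(2*I*pi/5)) + 1*(1)*conj(exp(-2*I*pi/5)) + 1*(1)*conj(exp(4*I*pi/5))]
      = (1/5)[(1) + (exp(4*I*pi/5)) + (exp(-2*I*pi/5)) + (exp(2*I*pi/5)) + (exp(-4*I*pi/5))] = 0/5 = 0
  <chi_3*chi_2, chi_4> = (1/5)[1*(1)*conj(1) + 1*(1)*conj(exp(-2*I*pi/5)) + 1*(1)*conj(exp(-4*I*pi/5)) + 1*(1)*conj(exp(4*I*pi/5)) + 1*(1)*conj(exp(2*I*pi/5))]
      = (1/5)[(1) + (exp(2*I*pi/5)) + (exp(4*I*pi/5)) + (exp(-4*I*pi/5)) + (exp(-2*I*pi/5))] = 0/5 = 0
(Exp terms are combined using exp(i*s)*conj(exp(i*t)) = exp(i*(s-t)), and sums of them are collapsed using the identity that for every m > 1 the m distinct m-th roots of unity sum to 0, e.g. 1 + exp(2*I*pi/3) + exp(-2*I*pi/3) = 0.)
Hence the multiplicities are chi_0: 1. Dimension check: dim(chi_3)*dim(chi_2) = 1*1 = 1 and sum (mult * dim) = 1*1 = 1.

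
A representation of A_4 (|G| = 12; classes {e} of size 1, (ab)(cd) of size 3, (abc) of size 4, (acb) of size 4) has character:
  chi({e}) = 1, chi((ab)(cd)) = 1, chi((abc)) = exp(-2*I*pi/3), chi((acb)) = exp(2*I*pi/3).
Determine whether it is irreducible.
Irreducible: <chi, chi> = 1.

Argument: <chi, chi> = (1/|G|) sum_C |C| * |chi(C)|^2 = (1/12)[1*|1|^2 + 3*|1|^2 + 4*|exp(-2*I*pi/3)|^2 + 4*|exp(2*I*pi/3)|^2]
  = (1/12)[(1) + (3) + (4) + (4)] = 12/12 = 1.
(Exp terms are combined using exp(i*s)*conj(exp(i*t)) = exp(i*(s-t)), and sums of them are collapsed using the identity that for every m > 1 the m distinct m-th roots of unity sum to 0, e.g. 1 + exp(2*I*pi/3) + exp(-2*I*pi/3) = 0.)
A character is irreducible iff <chi, chi> = 1, so this representation is irreducible.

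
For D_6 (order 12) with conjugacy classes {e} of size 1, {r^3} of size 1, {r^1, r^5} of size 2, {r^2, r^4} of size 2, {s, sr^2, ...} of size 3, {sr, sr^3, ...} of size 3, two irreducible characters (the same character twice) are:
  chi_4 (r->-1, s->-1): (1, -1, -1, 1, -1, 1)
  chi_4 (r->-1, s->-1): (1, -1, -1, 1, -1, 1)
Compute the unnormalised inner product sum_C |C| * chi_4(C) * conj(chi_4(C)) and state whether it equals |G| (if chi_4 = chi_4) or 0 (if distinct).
Sum = 12 = |G| = 12; so <chi_4, chi_4> = 1 (norm-1 confirms irreducibility).

Argument: Compute term by term over conjugacy classes (|C| * chi_4(C) * conj(chi_4(C))):
  1*(1)*conj(1) + 1*(-1)*conj(-1) + 2*(-1)*conj(-1) + 2*(1)*conj(1) + 3*(-1)*conj(-1) + 3*(1)*conj(1)
  = (1) + (1) + (2) + (2) + (3) + (3)
  = 12.
Dividing by |G| = 12 gives 12/12 = 1, matching the row-orthogonality relation <chi_4, chi_4> = [chi_4 = chi_4].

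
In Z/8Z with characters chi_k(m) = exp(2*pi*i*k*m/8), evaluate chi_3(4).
chi_3(4) = zeta_8^12 = -1

Argument: chi_3(4) = zeta_8^(3*4) = zeta_8^12. Since zeta_8^8 = 1, this equals zeta_8^4 = exp(2*pi*i*4/8) = -1.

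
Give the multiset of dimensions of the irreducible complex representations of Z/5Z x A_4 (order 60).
Dimensions: 1, 1, 1, 1, 1, 1, 1, 1, 1, 1, 1, 1, 1, 1, 1, 3, 3, 3, 3, 3

Justification: There are 20 irreducibles (= number of conjugacy classes). Their dimensions d_i satisfy sum d_i^2 = |G| = 60: 1 + 1 + 1 + 1 + 1 + 1 + 1 + 1 + 1 + 1 + 1 + 1 + 1 + 1 + 1 + 9 + 9 + 9 + 9 + 9 = 60. (For the product with Z/5Z: each of the 5 1-dim characters of Z/5Z tensors with each irrep of A_4, giving 5 copies of each A_4-dimension.)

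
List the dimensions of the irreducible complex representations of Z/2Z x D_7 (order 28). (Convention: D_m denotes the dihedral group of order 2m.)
Dimensions: 1, 1, 1, 1, 2, 2, 2, 2, 2, 2

Proof sketch: There are 10 irreducibles (= number of conjugacy classes). Their dimensions d_i satisfy sum d_i^2 = |G| = 28: 1 + 1 + 1 + 1 + 4 + 4 + 4 + 4 + 4 + 4 = 28. (For the product with Z/2Z: each of the 2 1-dim characters of Z/2Z tensors with each irrep of D_7, giving 2 copies of each D_7-dimension.)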